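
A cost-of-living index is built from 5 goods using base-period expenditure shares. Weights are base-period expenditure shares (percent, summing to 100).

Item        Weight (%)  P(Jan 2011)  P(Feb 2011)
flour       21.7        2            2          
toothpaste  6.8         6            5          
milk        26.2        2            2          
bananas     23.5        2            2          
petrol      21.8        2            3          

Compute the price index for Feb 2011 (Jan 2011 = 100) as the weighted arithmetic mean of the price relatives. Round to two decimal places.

109.77

flour: 21.7 × (2/2) = 21.7 × 1.000000 = 21.7000
toothpaste: 6.8 × (5/6) = 6.8 × 0.833333 = 5.6667
milk: 26.2 × (2/2) = 26.2 × 1.000000 = 26.2000
bananas: 23.5 × (2/2) = 23.5 × 1.000000 = 23.5000
petrol: 21.8 × (3/2) = 21.8 × 1.500000 = 32.7000
Index = Σ wᵢ·(p₁ᵢ/p₀ᵢ) = 21.7000 + 5.6667 + 26.2000 + 23.5000 + 32.7000 = 109.7667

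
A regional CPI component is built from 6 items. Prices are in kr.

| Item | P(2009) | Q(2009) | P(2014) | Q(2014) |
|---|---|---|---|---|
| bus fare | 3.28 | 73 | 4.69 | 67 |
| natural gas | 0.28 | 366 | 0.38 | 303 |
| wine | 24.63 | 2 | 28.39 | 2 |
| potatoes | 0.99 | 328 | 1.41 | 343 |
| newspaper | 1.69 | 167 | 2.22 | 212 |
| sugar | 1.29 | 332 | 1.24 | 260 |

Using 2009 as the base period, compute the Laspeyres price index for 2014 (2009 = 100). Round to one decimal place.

Laspeyres price index uses base-period quantities as weights.
ΣP(2014)·Q(2009) = 4.69×73 + 0.38×366 + 28.39×2 + 1.41×328 + 2.22×167 + 1.24×332 = 342.37 + 139.08 + 56.78 + 462.48 + 370.74 + 411.68 = 1783.13
ΣP(2009)·Q(2009) = 3.28×73 + 0.28×366 + 24.63×2 + 0.99×328 + 1.69×167 + 1.29×332 = 239.44 + 102.48 + 49.26 + 324.72 + 282.23 + 428.28 = 1426.41
Index = 1783.13 / 1426.41 × 100 = 125.0082

125.0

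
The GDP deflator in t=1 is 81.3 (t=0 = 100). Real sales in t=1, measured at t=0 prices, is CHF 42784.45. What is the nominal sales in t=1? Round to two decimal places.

34783.76

Nominal = Real × (Index/100) = 42784.45 × (81.3/100)
        = 42784.45 × 0.813 = 34783.7578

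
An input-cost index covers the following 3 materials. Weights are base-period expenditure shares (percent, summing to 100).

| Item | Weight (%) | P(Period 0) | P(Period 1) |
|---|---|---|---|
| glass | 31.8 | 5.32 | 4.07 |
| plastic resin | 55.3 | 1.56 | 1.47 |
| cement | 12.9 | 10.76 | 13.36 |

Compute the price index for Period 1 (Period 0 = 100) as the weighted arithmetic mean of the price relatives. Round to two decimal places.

glass: 31.8 × (4.07/5.32) = 31.8 × 0.765038 = 24.3282
plastic resin: 55.3 × (1.47/1.56) = 55.3 × 0.942308 = 52.1096
cement: 12.9 × (13.36/10.76) = 12.9 × 1.241636 = 16.0171
Index = Σ wᵢ·(p₁ᵢ/p₀ᵢ) = 24.3282 + 52.1096 + 16.0171 = 92.4549

92.45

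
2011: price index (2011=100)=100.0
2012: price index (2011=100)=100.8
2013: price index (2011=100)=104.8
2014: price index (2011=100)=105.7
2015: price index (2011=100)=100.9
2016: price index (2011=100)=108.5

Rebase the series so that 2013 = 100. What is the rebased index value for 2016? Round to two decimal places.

Rebased(2016) = 108.5 / 104.8 × 100 = 103.5305

103.53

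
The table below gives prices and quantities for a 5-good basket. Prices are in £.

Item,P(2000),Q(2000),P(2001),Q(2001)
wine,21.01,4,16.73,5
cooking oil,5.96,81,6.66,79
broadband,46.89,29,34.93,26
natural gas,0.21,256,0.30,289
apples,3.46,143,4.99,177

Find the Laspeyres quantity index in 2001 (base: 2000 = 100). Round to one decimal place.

Laspeyres quantity index uses base-period prices as weights.
ΣP(2000)·Q(2001) = 21.01×5 + 5.96×79 + 46.89×26 + 0.21×289 + 3.46×177 = 105.05 + 470.84 + 1219.14 + 60.69 + 612.42 = 2468.14
ΣP(2000)·Q(2000) = 21.01×4 + 5.96×81 + 46.89×29 + 0.21×256 + 3.46×143 = 84.04 + 482.76 + 1359.81 + 53.76 + 494.78 = 2475.15
Index = 2468.14 / 2475.15 × 100 = 99.7168

99.7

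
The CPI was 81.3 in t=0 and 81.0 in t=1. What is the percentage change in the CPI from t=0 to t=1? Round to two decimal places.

-0.37%

Change = (81.0 − 81.3) / 81.3 × 100
       = -0.3 / 81.3 × 100 = -0.3690%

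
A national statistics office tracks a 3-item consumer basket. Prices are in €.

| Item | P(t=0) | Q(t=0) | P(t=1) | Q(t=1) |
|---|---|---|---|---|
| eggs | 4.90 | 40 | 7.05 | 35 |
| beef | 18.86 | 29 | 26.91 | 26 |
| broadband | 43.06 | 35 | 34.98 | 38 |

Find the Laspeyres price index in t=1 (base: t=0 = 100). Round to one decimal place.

101.6

Laspeyres price index uses base-period quantities as weights.
ΣP(t=1)·Q(t=0) = 7.05×40 + 26.91×29 + 34.98×35 = 282 + 780.39 + 1224.3 = 2286.69
ΣP(t=0)·Q(t=0) = 4.90×40 + 18.86×29 + 43.06×35 = 196 + 546.94 + 1507.1 = 2250.04
Index = 2286.69 / 2250.04 × 100 = 101.6289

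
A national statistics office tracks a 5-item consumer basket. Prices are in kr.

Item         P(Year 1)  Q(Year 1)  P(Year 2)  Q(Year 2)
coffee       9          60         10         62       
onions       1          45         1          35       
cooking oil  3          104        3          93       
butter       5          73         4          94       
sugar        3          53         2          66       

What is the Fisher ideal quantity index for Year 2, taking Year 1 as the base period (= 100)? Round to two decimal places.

Laspeyres component (base-period weights):
ΣP(Year 1)Q(Year 2) = 9×62 + 1×35 + 3×93 + 5×94 + 3×66 = 558 + 35 + 279 + 470 + 198 = 1540
ΣP(Year 1)Q(Year 1) = 9×60 + 1×45 + 3×104 + 5×73 + 3×53 = 540 + 45 + 312 + 365 + 159 = 1421
L = 1540 / 1421 × 100 = 108.3744
Paasche component (current-period weights):
ΣP(Year 2)Q(Year 2) = 10×62 + 1×35 + 3×93 + 4×94 + 2×66 = 620 + 35 + 279 + 376 + 132 = 1442
ΣP(Year 2)Q(Year 1) = 10×60 + 1×45 + 3×104 + 4×73 + 2×53 = 600 + 45 + 312 + 292 + 106 = 1355
P = 1442 / 1355 × 100 = 106.4207
Fisher = √(L × P) = √(108.3744 × 106.4207) = 107.3931

107.39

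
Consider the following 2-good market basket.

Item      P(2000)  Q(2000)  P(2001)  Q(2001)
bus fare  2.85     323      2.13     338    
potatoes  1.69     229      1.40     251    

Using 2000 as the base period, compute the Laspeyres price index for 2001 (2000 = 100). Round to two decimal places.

Laspeyres price index uses base-period quantities as weights.
ΣP(2001)·Q(2000) = 2.13×323 + 1.40×229 = 687.99 + 320.6 = 1008.59
ΣP(2000)·Q(2000) = 2.85×323 + 1.69×229 = 920.55 + 387.01 = 1307.56
Index = 1008.59 / 1307.56 × 100 = 77.1353

77.14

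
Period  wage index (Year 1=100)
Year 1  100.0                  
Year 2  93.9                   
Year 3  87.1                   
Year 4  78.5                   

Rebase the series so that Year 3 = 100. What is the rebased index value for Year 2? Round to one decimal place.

Rebased(Year 2) = 93.9 / 87.1 × 100 = 107.8071

107.8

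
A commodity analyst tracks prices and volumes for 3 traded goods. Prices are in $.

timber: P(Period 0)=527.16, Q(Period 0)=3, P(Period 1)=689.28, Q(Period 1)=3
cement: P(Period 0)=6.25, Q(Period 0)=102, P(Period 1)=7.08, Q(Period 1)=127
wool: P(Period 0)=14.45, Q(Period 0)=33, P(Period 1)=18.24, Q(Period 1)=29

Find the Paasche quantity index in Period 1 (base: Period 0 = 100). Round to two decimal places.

103.07

Paasche quantity index uses current-period prices as weights.
ΣP(Period 1)·Q(Period 1) = 689.28×3 + 7.08×127 + 18.24×29 = 2067.84 + 899.16 + 528.96 = 3495.96
ΣP(Period 1)·Q(Period 0) = 689.28×3 + 7.08×102 + 18.24×33 = 2067.84 + 722.16 + 601.92 = 3391.92
Index = 3495.96 / 3391.92 × 100 = 103.0673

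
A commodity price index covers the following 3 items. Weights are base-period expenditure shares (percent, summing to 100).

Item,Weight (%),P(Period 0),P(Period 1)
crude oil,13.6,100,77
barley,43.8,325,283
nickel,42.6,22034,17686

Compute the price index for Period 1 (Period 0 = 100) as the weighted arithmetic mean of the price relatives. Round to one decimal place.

crude oil: 13.6 × (77/100) = 13.6 × 0.770000 = 10.4720
barley: 43.8 × (283/325) = 43.8 × 0.870769 = 38.1397
nickel: 42.6 × (17686/22034) = 42.6 × 0.802669 = 34.1937
Index = Σ wᵢ·(p₁ᵢ/p₀ᵢ) = 10.4720 + 38.1397 + 34.1937 = 82.8054

82.8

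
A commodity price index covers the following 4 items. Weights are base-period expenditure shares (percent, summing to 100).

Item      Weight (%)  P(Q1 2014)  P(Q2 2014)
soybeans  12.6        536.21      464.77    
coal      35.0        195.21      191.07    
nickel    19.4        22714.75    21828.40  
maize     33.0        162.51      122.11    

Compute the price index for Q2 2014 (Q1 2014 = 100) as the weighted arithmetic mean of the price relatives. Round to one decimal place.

soybeans: 12.6 × (464.77/536.21) = 12.6 × 0.866769 = 10.9213
coal: 35.0 × (191.07/195.21) = 35.0 × 0.978792 = 34.2577
nickel: 19.4 × (21828.40/22714.75) = 19.4 × 0.960979 = 18.6430
maize: 33.0 × (122.11/162.51) = 33.0 × 0.751400 = 24.7962
Index = Σ wᵢ·(p₁ᵢ/p₀ᵢ) = 10.9213 + 34.2577 + 18.6430 + 24.7962 = 88.6182

88.6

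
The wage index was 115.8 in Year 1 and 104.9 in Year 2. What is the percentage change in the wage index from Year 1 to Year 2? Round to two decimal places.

Change = (104.9 − 115.8) / 115.8 × 100
       = -10.9 / 115.8 × 100 = -9.4128%

-9.41%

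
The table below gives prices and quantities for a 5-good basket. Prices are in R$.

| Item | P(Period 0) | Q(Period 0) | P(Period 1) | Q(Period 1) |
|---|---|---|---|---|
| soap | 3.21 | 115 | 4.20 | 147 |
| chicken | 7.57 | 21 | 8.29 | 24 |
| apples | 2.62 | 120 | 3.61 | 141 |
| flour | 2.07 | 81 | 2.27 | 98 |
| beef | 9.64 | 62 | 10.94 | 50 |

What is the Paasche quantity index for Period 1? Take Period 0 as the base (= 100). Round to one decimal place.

107.3

Paasche quantity index uses current-period prices as weights.
ΣP(Period 1)·Q(Period 1) = 4.20×147 + 8.29×24 + 3.61×141 + 2.27×98 + 10.94×50 = 617.4 + 198.96 + 509.01 + 222.46 + 547 = 2094.83
ΣP(Period 1)·Q(Period 0) = 4.20×115 + 8.29×21 + 3.61×120 + 2.27×81 + 10.94×62 = 483 + 174.09 + 433.2 + 183.87 + 678.28 = 1952.44
Index = 2094.83 / 1952.44 × 100 = 107.2929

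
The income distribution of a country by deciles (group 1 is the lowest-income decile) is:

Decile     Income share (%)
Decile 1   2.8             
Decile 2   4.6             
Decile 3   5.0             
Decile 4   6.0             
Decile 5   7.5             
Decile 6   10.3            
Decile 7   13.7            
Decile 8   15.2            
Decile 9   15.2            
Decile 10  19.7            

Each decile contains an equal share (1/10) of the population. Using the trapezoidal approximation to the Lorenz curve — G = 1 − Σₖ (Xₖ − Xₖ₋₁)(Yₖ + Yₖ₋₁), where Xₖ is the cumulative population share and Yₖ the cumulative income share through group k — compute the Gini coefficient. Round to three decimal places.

0.303

Cumulative income shares Yₖ: 0.0280, 0.0740, 0.1240, 0.1840, 0.2590, 0.3620, 0.4990, 0.6510, 0.8030, 1.0000
Σ (Xₖ−Xₖ₋₁)(Yₖ+Yₖ₋₁) = (1/10)(0.0280+0.0000) + (1/10)(0.0740+0.0280) + (1/10)(0.1240+0.0740) + (1/10)(0.1840+0.1240) + (1/10)(0.2590+0.1840) + (1/10)(0.3620+0.2590) + (1/10)(0.4990+0.3620) + (1/10)(0.6510+0.4990) + (1/10)(0.8030+0.6510) + (1/10)(1.0000+0.8030)
  = 0.0028 + 0.0102 + 0.0198 + 0.0308 + 0.0443 + 0.0621 + 0.0861 + 0.1150 + 0.1454 + 0.1803 = 0.6968
G = 1 − 0.6968 = 0.3032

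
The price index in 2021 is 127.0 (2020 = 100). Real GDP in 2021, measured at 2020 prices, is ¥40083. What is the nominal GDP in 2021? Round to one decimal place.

50905.4

Nominal = Real × (Index/100) = 40083 × (127.0/100)
        = 40083 × 1.270 = 50905.4100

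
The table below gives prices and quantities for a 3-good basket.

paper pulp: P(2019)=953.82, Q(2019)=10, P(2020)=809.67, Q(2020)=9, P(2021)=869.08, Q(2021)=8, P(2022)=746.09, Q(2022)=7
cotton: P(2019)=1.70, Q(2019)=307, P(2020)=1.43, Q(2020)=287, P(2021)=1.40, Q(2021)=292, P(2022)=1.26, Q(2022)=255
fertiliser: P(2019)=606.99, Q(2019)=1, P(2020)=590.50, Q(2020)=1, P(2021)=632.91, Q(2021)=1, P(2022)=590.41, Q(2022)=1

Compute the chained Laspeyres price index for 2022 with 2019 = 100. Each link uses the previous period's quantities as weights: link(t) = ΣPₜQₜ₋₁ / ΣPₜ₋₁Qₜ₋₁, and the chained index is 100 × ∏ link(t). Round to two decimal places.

79.22

Link 2019→2020:
ΣP(2020)Q(2019) = 809.67×10 + 1.43×307 + 590.50×1 = 8096.7 + 439.01 + 590.5 = 9126.21
ΣP(2019)Q(2019) = 953.82×10 + 1.70×307 + 606.99×1 = 9538.2 + 521.9 + 606.99 = 10667.09
link = 9126.21/10667.09 = 0.855548
Link 2020→2021:
ΣP(2021)Q(2020) = 869.08×9 + 1.40×287 + 632.91×1 = 7821.72 + 401.8 + 632.91 = 8856.43
ΣP(2020)Q(2020) = 809.67×9 + 1.43×287 + 590.50×1 = 7287.03 + 410.41 + 590.5 = 8287.94
link = 8856.43/8287.94 = 1.068592
Link 2021→2022:
ΣP(2022)Q(2021) = 746.09×8 + 1.26×292 + 590.41×1 = 5968.72 + 367.92 + 590.41 = 6927.05
ΣP(2021)Q(2021) = 869.08×8 + 1.40×292 + 632.91×1 = 6952.64 + 408.8 + 632.91 = 7994.35
link = 6927.05/7994.35 = 0.866493
Chained index = 100 × 0.855548 × 1.068592 × 0.866493 = 79.2176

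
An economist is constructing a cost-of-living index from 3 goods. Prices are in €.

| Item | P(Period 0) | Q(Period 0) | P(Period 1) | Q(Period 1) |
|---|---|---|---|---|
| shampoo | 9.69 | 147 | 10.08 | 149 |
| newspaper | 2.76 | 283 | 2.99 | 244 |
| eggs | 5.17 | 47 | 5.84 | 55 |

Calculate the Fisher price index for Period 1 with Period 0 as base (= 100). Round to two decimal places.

106.29

Laspeyres component (base-period weights):
ΣP(Period 1)Q(Period 0) = 10.08×147 + 2.99×283 + 5.84×47 = 1481.76 + 846.17 + 274.48 = 2602.41
ΣP(Period 0)Q(Period 0) = 9.69×147 + 2.76×283 + 5.17×47 = 1424.43 + 781.08 + 242.99 = 2448.5
L = 2602.41 / 2448.5 × 100 = 106.2859
Paasche component (current-period weights):
ΣP(Period 1)Q(Period 1) = 10.08×149 + 2.99×244 + 5.84×55 = 1501.92 + 729.56 + 321.2 = 2552.68
ΣP(Period 0)Q(Period 1) = 9.69×149 + 2.76×244 + 5.17×55 = 1443.81 + 673.44 + 284.35 = 2401.6
P = 2552.68 / 2401.6 × 100 = 106.2908
Fisher = √(L × P) = √(106.2859 × 106.2908) = 106.2883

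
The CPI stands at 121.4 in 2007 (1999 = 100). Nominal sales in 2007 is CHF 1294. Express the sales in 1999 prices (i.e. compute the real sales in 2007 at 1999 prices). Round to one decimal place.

1065.9

Real = Nominal ÷ (Index/100) = 1294 ÷ (121.4/100)
     = 1294 ÷ 1.214 = 1065.8979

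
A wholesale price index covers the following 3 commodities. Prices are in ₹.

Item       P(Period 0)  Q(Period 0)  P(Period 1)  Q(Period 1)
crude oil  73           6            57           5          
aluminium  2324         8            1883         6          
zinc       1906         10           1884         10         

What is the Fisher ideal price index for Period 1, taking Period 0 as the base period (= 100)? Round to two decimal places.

Laspeyres component (base-period weights):
ΣP(Period 1)Q(Period 0) = 57×6 + 1883×8 + 1884×10 = 342 + 15064 + 18840 = 34246
ΣP(Period 0)Q(Period 0) = 73×6 + 2324×8 + 1906×10 = 438 + 18592 + 19060 = 38090
L = 34246 / 38090 × 100 = 89.9081
Paasche component (current-period weights):
ΣP(Period 1)Q(Period 1) = 57×5 + 1883×6 + 1884×10 = 285 + 11298 + 18840 = 30423
ΣP(Period 0)Q(Period 1) = 73×5 + 2324×6 + 1906×10 = 365 + 13944 + 19060 = 33369
P = 30423 / 33369 × 100 = 91.1714
Fisher = √(L × P) = √(89.9081 × 91.1714) = 90.5376

90.54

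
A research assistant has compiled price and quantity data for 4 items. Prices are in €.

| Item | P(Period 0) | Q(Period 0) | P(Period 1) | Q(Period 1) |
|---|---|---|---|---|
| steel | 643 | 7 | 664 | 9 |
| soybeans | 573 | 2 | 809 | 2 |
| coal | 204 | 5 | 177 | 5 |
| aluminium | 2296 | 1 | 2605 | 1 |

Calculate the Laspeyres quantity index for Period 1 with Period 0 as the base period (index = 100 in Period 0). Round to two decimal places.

Laspeyres quantity index uses base-period prices as weights.
ΣP(Period 0)·Q(Period 1) = 643×9 + 573×2 + 204×5 + 2296×1 = 5787 + 1146 + 1020 + 2296 = 10249
ΣP(Period 0)·Q(Period 0) = 643×7 + 573×2 + 204×5 + 2296×1 = 4501 + 1146 + 1020 + 2296 = 8963
Index = 10249 / 8963 × 100 = 114.3479

114.35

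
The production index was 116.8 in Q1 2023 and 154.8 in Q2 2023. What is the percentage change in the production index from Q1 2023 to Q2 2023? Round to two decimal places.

32.53%

Change = (154.8 − 116.8) / 116.8 × 100
       = 38.0 / 116.8 × 100 = 32.5342%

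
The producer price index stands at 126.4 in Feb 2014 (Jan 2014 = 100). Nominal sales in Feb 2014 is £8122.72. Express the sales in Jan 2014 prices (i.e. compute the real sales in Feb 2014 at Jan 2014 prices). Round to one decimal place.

Real = Nominal ÷ (Index/100) = 8122.72 ÷ (126.4/100)
     = 8122.72 ÷ 1.264 = 6426.2025

6426.2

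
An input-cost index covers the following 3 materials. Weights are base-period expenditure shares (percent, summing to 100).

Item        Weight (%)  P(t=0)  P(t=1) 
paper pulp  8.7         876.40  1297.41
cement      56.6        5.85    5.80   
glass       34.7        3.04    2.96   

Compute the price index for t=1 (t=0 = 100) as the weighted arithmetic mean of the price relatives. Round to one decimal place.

102.8

paper pulp: 8.7 × (1297.41/876.40) = 8.7 × 1.480386 = 12.8794
cement: 56.6 × (5.80/5.85) = 56.6 × 0.991453 = 56.1162
glass: 34.7 × (2.96/3.04) = 34.7 × 0.973684 = 33.7868
Index = Σ wᵢ·(p₁ᵢ/p₀ᵢ) = 12.8794 + 56.1162 + 33.7868 = 102.7824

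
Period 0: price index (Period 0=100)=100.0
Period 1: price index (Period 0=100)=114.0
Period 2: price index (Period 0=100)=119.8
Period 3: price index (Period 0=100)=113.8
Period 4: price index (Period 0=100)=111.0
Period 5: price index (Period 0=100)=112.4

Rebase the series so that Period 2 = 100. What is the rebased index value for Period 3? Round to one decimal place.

95.0

Rebased(Period 3) = 113.8 / 119.8 × 100 = 94.9917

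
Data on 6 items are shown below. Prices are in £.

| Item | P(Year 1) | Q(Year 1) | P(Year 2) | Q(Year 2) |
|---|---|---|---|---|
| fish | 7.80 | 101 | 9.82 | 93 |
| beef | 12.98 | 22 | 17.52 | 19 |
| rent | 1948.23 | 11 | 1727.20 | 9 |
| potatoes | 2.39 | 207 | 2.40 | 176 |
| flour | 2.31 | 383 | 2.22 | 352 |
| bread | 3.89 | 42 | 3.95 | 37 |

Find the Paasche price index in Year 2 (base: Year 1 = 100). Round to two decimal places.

91.23

Paasche price index uses current-period quantities as weights.
ΣP(Year 2)·Q(Year 2) = 9.82×93 + 17.52×19 + 1727.20×9 + 2.40×176 + 2.22×352 + 3.95×37 = 913.26 + 332.88 + 15544.8 + 422.4 + 781.44 + 146.15 = 18140.93
ΣP(Year 1)·Q(Year 2) = 7.80×93 + 12.98×19 + 1948.23×9 + 2.39×176 + 2.31×352 + 3.89×37 = 725.4 + 246.62 + 17534.07 + 420.64 + 813.12 + 143.93 = 19883.78
Index = 18140.93 / 19883.78 × 100 = 91.2348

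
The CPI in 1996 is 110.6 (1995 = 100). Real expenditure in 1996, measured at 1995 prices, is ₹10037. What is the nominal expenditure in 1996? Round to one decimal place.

Nominal = Real × (Index/100) = 10037 × (110.6/100)
        = 10037 × 1.106 = 11100.9220

11100.9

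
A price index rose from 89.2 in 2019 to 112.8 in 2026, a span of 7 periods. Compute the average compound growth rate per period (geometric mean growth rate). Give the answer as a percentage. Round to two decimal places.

3.41%

Growth factor = (112.8/89.2)^(1/7) = (1.264574)^(1/7) = 1.034102
Growth rate = 1.034102 − 1 = 0.034102 = 3.4102%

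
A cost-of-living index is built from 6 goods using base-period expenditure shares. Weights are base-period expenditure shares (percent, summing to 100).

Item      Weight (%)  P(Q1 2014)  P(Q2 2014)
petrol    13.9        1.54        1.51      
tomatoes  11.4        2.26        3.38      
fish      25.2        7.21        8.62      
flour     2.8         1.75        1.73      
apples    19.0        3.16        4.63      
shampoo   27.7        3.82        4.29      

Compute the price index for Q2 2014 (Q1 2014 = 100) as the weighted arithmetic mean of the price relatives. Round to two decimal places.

petrol: 13.9 × (1.51/1.54) = 13.9 × 0.980519 = 13.6292
tomatoes: 11.4 × (3.38/2.26) = 11.4 × 1.495575 = 17.0496
fish: 25.2 × (8.62/7.21) = 25.2 × 1.195562 = 30.1282
flour: 2.8 × (1.73/1.75) = 2.8 × 0.988571 = 2.7680
apples: 19.0 × (4.63/3.16) = 19.0 × 1.465190 = 27.8386
shampoo: 27.7 × (4.29/3.82) = 27.7 × 1.123037 = 31.1081
Index = Σ wᵢ·(p₁ᵢ/p₀ᵢ) = 13.6292 + 17.0496 + 30.1282 + 2.7680 + 27.8386 + 31.1081 = 122.5217

122.52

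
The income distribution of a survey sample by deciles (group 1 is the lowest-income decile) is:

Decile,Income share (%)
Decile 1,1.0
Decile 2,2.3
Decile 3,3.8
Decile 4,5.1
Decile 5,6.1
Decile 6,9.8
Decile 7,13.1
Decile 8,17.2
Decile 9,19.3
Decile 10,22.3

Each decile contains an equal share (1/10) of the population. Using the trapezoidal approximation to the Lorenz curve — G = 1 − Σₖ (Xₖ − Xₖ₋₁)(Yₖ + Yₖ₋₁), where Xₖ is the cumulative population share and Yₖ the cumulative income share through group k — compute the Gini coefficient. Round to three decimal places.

Cumulative income shares Yₖ: 0.0100, 0.0330, 0.0710, 0.1220, 0.1830, 0.2810, 0.4120, 0.5840, 0.7770, 1.0000
Σ (Xₖ−Xₖ₋₁)(Yₖ+Yₖ₋₁) = (1/10)(0.0100+0.0000) + (1/10)(0.0330+0.0100) + (1/10)(0.0710+0.0330) + (1/10)(0.1220+0.0710) + (1/10)(0.1830+0.1220) + (1/10)(0.2810+0.1830) + (1/10)(0.4120+0.2810) + (1/10)(0.5840+0.4120) + (1/10)(0.7770+0.5840) + (1/10)(1.0000+0.7770)
  = 0.0010 + 0.0043 + 0.0104 + 0.0193 + 0.0305 + 0.0464 + 0.0693 + 0.0996 + 0.1361 + 0.1777 = 0.5946
G = 1 − 0.5946 = 0.4054

0.405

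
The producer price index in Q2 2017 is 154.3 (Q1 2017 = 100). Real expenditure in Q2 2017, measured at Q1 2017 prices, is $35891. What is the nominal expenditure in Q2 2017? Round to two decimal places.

Nominal = Real × (Index/100) = 35891 × (154.3/100)
        = 35891 × 1.543 = 55379.8130

55379.81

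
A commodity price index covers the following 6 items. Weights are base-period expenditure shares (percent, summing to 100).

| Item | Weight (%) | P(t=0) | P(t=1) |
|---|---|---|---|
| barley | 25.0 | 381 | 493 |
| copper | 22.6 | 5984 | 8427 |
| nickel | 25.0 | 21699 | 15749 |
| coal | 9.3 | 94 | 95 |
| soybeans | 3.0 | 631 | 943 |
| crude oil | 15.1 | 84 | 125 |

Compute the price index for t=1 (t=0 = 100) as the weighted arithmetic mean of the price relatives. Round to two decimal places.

118.67

barley: 25.0 × (493/381) = 25.0 × 1.293963 = 32.3491
copper: 22.6 × (8427/5984) = 22.6 × 1.408255 = 31.8266
nickel: 25.0 × (15749/21699) = 25.0 × 0.725794 = 18.1448
coal: 9.3 × (95/94) = 9.3 × 1.010638 = 9.3989
soybeans: 3.0 × (943/631) = 3.0 × 1.494453 = 4.4834
crude oil: 15.1 × (125/84) = 15.1 × 1.488095 = 22.4702
Index = Σ wᵢ·(p₁ᵢ/p₀ᵢ) = 32.3491 + 31.8266 + 18.1448 + 9.3989 + 4.4834 + 22.4702 = 118.6730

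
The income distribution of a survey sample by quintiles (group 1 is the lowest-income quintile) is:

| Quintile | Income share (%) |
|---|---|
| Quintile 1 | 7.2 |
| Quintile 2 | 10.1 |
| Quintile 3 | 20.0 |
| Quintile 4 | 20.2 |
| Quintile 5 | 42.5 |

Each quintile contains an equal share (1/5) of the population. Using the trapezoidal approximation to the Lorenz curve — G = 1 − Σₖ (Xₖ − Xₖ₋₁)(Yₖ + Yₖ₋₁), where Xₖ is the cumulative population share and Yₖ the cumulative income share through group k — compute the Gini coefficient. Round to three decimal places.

0.323

Cumulative income shares Yₖ: 0.0720, 0.1730, 0.3730, 0.5750, 1.0000
Σ (Xₖ−Xₖ₋₁)(Yₖ+Yₖ₋₁) = (1/5)(0.0720+0.0000) + (1/5)(0.1730+0.0720) + (1/5)(0.3730+0.1730) + (1/5)(0.5750+0.3730) + (1/5)(1.0000+0.5750)
  = 0.0144 + 0.0490 + 0.1092 + 0.1896 + 0.3150 = 0.6772
G = 1 − 0.6772 = 0.3228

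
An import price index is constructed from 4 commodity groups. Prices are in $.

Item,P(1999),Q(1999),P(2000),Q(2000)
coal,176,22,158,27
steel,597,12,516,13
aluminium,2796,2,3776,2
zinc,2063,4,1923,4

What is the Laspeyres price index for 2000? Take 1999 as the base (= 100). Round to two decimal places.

100.13

Laspeyres price index uses base-period quantities as weights.
ΣP(2000)·Q(1999) = 158×22 + 516×12 + 3776×2 + 1923×4 = 3476 + 6192 + 7552 + 7692 = 24912
ΣP(1999)·Q(1999) = 176×22 + 597×12 + 2796×2 + 2063×4 = 3872 + 7164 + 5592 + 8252 = 24880
Index = 24912 / 24880 × 100 = 100.1286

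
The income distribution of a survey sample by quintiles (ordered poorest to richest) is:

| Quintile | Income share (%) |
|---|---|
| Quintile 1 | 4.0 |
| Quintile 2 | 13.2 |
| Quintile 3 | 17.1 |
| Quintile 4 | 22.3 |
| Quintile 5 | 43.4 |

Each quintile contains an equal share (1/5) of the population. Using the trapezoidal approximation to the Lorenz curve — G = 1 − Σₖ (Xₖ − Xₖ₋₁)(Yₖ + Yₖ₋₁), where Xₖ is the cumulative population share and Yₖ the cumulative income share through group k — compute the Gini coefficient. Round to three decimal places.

Cumulative income shares Yₖ: 0.0400, 0.1720, 0.3430, 0.5660, 1.0000
Σ (Xₖ−Xₖ₋₁)(Yₖ+Yₖ₋₁) = (1/5)(0.0400+0.0000) + (1/5)(0.1720+0.0400) + (1/5)(0.3430+0.1720) + (1/5)(0.5660+0.3430) + (1/5)(1.0000+0.5660)
  = 0.0080 + 0.0424 + 0.1030 + 0.1818 + 0.3132 = 0.6484
G = 1 − 0.6484 = 0.3516

0.352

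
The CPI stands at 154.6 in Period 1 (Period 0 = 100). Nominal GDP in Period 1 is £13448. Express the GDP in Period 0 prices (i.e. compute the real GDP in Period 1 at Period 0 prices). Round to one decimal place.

8698.6

Real = Nominal ÷ (Index/100) = 13448 ÷ (154.6/100)
     = 13448 ÷ 1.546 = 8698.5770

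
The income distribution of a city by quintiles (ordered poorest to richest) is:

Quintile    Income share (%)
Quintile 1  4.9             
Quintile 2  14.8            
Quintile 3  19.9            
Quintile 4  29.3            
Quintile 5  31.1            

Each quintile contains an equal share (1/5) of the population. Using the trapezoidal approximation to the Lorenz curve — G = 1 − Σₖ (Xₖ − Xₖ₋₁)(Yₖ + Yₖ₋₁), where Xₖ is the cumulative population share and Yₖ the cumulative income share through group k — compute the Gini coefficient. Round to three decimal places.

0.268

Cumulative income shares Yₖ: 0.0490, 0.1970, 0.3960, 0.6890, 1.0000
Σ (Xₖ−Xₖ₋₁)(Yₖ+Yₖ₋₁) = (1/5)(0.0490+0.0000) + (1/5)(0.1970+0.0490) + (1/5)(0.3960+0.1970) + (1/5)(0.6890+0.3960) + (1/5)(1.0000+0.6890)
  = 0.0098 + 0.0492 + 0.1186 + 0.2170 + 0.3378 = 0.7324
G = 1 − 0.7324 = 0.2676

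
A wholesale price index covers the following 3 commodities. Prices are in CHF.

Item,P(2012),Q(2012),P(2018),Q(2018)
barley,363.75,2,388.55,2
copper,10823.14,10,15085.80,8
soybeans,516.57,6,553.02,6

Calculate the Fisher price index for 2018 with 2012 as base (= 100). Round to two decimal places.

Laspeyres component (base-period weights):
ΣP(2018)Q(2012) = 388.55×2 + 15085.80×10 + 553.02×6 = 777.1 + 150858 + 3318.12 = 154953.22
ΣP(2012)Q(2012) = 363.75×2 + 10823.14×10 + 516.57×6 = 727.5 + 108231.4 + 3099.42 = 112058.32
L = 154953.22 / 112058.32 × 100 = 138.2791
Paasche component (current-period weights):
ΣP(2018)Q(2018) = 388.55×2 + 15085.80×8 + 553.02×6 = 777.1 + 120686.4 + 3318.12 = 124781.62
ΣP(2012)Q(2018) = 363.75×2 + 10823.14×8 + 516.57×6 = 727.5 + 86585.12 + 3099.42 = 90412.04
P = 124781.62 / 90412.04 × 100 = 138.0144
Fisher = √(L × P) = √(138.2791 × 138.0144) = 138.1467

138.15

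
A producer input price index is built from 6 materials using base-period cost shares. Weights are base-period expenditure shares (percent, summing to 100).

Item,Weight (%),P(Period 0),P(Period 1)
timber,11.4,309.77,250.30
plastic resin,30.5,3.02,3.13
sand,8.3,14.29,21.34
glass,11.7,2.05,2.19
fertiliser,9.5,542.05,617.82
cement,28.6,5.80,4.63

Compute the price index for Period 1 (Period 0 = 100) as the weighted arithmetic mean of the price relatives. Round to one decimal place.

99.4

timber: 11.4 × (250.30/309.77) = 11.4 × 0.808019 = 9.2114
plastic resin: 30.5 × (3.13/3.02) = 30.5 × 1.036424 = 31.6109
sand: 8.3 × (21.34/14.29) = 8.3 × 1.493352 = 12.3948
glass: 11.7 × (2.19/2.05) = 11.7 × 1.068293 = 12.4990
fertiliser: 9.5 × (617.82/542.05) = 9.5 × 1.139784 = 10.8279
cement: 28.6 × (4.63/5.80) = 28.6 × 0.798276 = 22.8307
Index = Σ wᵢ·(p₁ᵢ/p₀ᵢ) = 9.2114 + 31.6109 + 12.3948 + 12.4990 + 10.8279 + 22.8307 = 99.3748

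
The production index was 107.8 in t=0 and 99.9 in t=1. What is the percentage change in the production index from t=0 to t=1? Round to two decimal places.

-7.33%

Change = (99.9 − 107.8) / 107.8 × 100
       = -7.9 / 107.8 × 100 = -7.3284%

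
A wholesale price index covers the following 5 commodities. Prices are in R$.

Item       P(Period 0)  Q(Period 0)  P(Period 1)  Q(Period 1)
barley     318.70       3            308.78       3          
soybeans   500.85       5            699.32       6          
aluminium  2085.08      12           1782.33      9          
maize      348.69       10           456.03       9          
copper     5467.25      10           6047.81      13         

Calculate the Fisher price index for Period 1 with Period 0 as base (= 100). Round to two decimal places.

106.01

Laspeyres component (base-period weights):
ΣP(Period 1)Q(Period 0) = 308.78×3 + 699.32×5 + 1782.33×12 + 456.03×10 + 6047.81×10 = 926.34 + 3496.6 + 21387.96 + 4560.3 + 60478.1 = 90849.3
ΣP(Period 0)Q(Period 0) = 318.70×3 + 500.85×5 + 2085.08×12 + 348.69×10 + 5467.25×10 = 956.1 + 2504.25 + 25020.96 + 3486.9 + 54672.5 = 86640.71
L = 90849.3 / 86640.71 × 100 = 104.8575
Paasche component (current-period weights):
ΣP(Period 1)Q(Period 1) = 308.78×3 + 699.32×6 + 1782.33×9 + 456.03×9 + 6047.81×13 = 926.34 + 4195.92 + 16040.97 + 4104.27 + 78621.53 = 103889.03
ΣP(Period 0)Q(Period 1) = 318.70×3 + 500.85×6 + 2085.08×9 + 348.69×9 + 5467.25×13 = 956.1 + 3005.1 + 18765.72 + 3138.21 + 71074.25 = 96939.38
P = 103889.03 / 96939.38 × 100 = 107.1691
Fisher = √(L × P) = √(104.8575 × 107.1691) = 106.0070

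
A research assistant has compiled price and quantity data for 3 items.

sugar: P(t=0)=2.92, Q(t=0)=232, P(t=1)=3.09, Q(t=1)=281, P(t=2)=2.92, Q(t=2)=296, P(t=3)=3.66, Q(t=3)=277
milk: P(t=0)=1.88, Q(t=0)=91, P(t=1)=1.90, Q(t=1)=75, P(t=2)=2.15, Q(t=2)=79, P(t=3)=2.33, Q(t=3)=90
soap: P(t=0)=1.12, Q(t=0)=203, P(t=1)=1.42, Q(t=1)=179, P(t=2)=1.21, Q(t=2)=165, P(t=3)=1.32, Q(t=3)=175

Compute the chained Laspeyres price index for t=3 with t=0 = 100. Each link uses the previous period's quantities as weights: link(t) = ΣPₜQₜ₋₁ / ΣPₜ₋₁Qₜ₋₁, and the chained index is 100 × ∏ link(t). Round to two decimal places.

Link t=0→t=1:
ΣP(t=1)Q(t=0) = 3.09×232 + 1.90×91 + 1.42×203 = 716.88 + 172.9 + 288.26 = 1178.04
ΣP(t=0)Q(t=0) = 2.92×232 + 1.88×91 + 1.12×203 = 677.44 + 171.08 + 227.36 = 1075.88
link = 1178.04/1075.88 = 1.094955
Link t=1→t=2:
ΣP(t=2)Q(t=1) = 2.92×281 + 2.15×75 + 1.21×179 = 820.52 + 161.25 + 216.59 = 1198.36
ΣP(t=1)Q(t=1) = 3.09×281 + 1.90×75 + 1.42×179 = 868.29 + 142.5 + 254.18 = 1264.97
link = 1198.36/1264.97 = 0.947343
Link t=2→t=3:
ΣP(t=3)Q(t=2) = 3.66×296 + 2.33×79 + 1.32×165 = 1083.36 + 184.07 + 217.8 = 1485.23
ΣP(t=2)Q(t=2) = 2.92×296 + 2.15×79 + 1.21×165 = 864.32 + 169.85 + 199.65 = 1233.82
link = 1485.23/1233.82 = 1.203766
Chained index = 100 × 1.094955 × 0.947343 × 1.203766 = 124.8663

124.87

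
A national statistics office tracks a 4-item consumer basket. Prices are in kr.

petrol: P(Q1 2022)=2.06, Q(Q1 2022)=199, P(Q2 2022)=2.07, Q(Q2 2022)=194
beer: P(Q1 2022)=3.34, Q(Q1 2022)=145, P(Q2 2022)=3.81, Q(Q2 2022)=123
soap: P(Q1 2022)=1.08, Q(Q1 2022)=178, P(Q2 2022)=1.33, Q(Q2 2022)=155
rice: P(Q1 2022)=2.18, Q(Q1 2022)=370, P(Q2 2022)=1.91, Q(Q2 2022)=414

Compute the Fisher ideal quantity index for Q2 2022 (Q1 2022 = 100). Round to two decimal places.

98.59

Laspeyres component (base-period weights):
ΣP(Q1 2022)Q(Q2 2022) = 2.06×194 + 3.34×123 + 1.08×155 + 2.18×414 = 399.64 + 410.82 + 167.4 + 902.52 = 1880.38
ΣP(Q1 2022)Q(Q1 2022) = 2.06×199 + 3.34×145 + 1.08×178 + 2.18×370 = 409.94 + 484.3 + 192.24 + 806.6 = 1893.08
L = 1880.38 / 1893.08 × 100 = 99.3291
Paasche component (current-period weights):
ΣP(Q2 2022)Q(Q2 2022) = 2.07×194 + 3.81×123 + 1.33×155 + 1.91×414 = 401.58 + 468.63 + 206.15 + 790.74 = 1867.1
ΣP(Q2 2022)Q(Q1 2022) = 2.07×199 + 3.81×145 + 1.33×178 + 1.91×370 = 411.93 + 552.45 + 236.74 + 706.7 = 1907.82
P = 1867.1 / 1907.82 × 100 = 97.8656
Fisher = √(L × P) = √(99.3291 × 97.8656) = 98.5947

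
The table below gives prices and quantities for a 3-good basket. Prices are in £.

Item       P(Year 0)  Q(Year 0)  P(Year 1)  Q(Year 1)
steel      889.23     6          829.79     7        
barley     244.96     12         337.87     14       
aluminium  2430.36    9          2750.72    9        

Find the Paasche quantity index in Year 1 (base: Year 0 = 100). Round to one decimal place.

Paasche quantity index uses current-period prices as weights.
ΣP(Year 1)·Q(Year 1) = 829.79×7 + 337.87×14 + 2750.72×9 = 5808.53 + 4730.18 + 24756.48 = 35295.19
ΣP(Year 1)·Q(Year 0) = 829.79×6 + 337.87×12 + 2750.72×9 = 4978.74 + 4054.44 + 24756.48 = 33789.66
Index = 35295.19 / 33789.66 × 100 = 104.4556

104.5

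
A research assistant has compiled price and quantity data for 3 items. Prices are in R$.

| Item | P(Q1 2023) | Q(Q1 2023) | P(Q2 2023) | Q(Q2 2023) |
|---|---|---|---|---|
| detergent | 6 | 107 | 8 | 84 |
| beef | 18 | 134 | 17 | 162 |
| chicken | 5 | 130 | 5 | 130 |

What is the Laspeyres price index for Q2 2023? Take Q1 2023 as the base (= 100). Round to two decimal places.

Laspeyres price index uses base-period quantities as weights.
ΣP(Q2 2023)·Q(Q1 2023) = 8×107 + 17×134 + 5×130 = 856 + 2278 + 650 = 3784
ΣP(Q1 2023)·Q(Q1 2023) = 6×107 + 18×134 + 5×130 = 642 + 2412 + 650 = 3704
Index = 3784 / 3704 × 100 = 102.1598

102.16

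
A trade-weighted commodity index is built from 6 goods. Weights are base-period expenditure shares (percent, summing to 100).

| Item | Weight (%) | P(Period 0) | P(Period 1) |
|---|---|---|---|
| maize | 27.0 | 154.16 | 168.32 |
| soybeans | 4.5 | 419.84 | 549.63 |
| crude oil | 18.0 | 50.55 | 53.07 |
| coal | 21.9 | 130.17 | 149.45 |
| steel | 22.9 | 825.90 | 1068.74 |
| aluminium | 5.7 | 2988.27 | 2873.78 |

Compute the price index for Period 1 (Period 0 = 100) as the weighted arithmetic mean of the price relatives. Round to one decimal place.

maize: 27.0 × (168.32/154.16) = 27.0 × 1.091853 = 29.4800
soybeans: 4.5 × (549.63/419.84) = 4.5 × 1.309142 = 5.8911
crude oil: 18.0 × (53.07/50.55) = 18.0 × 1.049852 = 18.8973
coal: 21.9 × (149.45/130.17) = 21.9 × 1.148114 = 25.1437
steel: 22.9 × (1068.74/825.90) = 22.9 × 1.294031 = 29.6333
aluminium: 5.7 × (2873.78/2988.27) = 5.7 × 0.961687 = 5.4816
Index = Σ wᵢ·(p₁ᵢ/p₀ᵢ) = 29.4800 + 5.8911 + 18.8973 + 25.1437 + 29.6333 + 5.4816 = 114.5271

114.5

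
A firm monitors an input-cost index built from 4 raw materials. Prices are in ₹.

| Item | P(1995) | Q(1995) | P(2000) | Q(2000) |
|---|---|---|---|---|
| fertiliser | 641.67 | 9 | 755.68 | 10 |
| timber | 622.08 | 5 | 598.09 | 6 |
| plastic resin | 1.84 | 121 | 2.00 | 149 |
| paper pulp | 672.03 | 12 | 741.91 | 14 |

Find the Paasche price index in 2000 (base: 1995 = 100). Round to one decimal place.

110.1

Paasche price index uses current-period quantities as weights.
ΣP(2000)·Q(2000) = 755.68×10 + 598.09×6 + 2.00×149 + 741.91×14 = 7556.8 + 3588.54 + 298 + 10386.74 = 21830.08
ΣP(1995)·Q(2000) = 641.67×10 + 622.08×6 + 1.84×149 + 672.03×14 = 6416.7 + 3732.48 + 274.16 + 9408.42 = 19831.76
Index = 21830.08 / 19831.76 × 100 = 110.0764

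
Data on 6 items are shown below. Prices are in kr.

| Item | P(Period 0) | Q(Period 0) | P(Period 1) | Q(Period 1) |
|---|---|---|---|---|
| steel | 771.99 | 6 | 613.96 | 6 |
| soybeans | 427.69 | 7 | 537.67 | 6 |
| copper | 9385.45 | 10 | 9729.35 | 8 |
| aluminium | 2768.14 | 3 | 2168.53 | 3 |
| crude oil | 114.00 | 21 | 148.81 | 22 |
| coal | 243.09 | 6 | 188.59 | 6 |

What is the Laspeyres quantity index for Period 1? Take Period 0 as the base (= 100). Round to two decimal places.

83.21

Laspeyres quantity index uses base-period prices as weights.
ΣP(Period 0)·Q(Period 1) = 771.99×6 + 427.69×6 + 9385.45×8 + 2768.14×3 + 114.00×22 + 243.09×6 = 4631.94 + 2566.14 + 75083.6 + 8304.42 + 2508 + 1458.54 = 94552.64
ΣP(Period 0)·Q(Period 0) = 771.99×6 + 427.69×7 + 9385.45×10 + 2768.14×3 + 114.00×21 + 243.09×6 = 4631.94 + 2993.83 + 93854.5 + 8304.42 + 2394 + 1458.54 = 113637.23
Index = 94552.64 / 113637.23 × 100 = 83.2057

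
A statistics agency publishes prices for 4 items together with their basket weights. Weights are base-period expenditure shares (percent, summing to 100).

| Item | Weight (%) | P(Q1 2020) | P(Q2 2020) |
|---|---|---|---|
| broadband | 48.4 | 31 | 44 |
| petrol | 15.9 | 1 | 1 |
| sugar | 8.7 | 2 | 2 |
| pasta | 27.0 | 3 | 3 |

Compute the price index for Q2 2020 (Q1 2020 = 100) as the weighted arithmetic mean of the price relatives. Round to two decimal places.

120.30

broadband: 48.4 × (44/31) = 48.4 × 1.419355 = 68.6968
petrol: 15.9 × (1/1) = 15.9 × 1.000000 = 15.9000
sugar: 8.7 × (2/2) = 8.7 × 1.000000 = 8.7000
pasta: 27.0 × (3/3) = 27.0 × 1.000000 = 27.0000
Index = Σ wᵢ·(p₁ᵢ/p₀ᵢ) = 68.6968 + 15.9000 + 8.7000 + 27.0000 = 120.2968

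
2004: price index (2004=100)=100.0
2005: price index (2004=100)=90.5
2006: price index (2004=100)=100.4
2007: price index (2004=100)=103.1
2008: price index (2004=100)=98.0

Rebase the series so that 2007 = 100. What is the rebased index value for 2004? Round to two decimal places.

96.99

Rebased(2004) = 100.0 / 103.1 × 100 = 96.9932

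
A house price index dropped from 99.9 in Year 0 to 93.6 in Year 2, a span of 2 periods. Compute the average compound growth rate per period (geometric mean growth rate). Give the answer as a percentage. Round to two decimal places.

-3.20%

Growth factor = (93.6/99.9)^(1/2) = (0.936937)^(1/2) = 0.967955
Growth rate = 0.967955 − 1 = -0.032045 = -3.2045%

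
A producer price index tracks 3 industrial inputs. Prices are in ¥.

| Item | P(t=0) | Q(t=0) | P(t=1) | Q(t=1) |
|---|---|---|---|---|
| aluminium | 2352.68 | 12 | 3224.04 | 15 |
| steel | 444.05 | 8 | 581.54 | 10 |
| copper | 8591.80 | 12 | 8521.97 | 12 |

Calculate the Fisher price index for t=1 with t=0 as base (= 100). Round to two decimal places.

108.73

Laspeyres component (base-period weights):
ΣP(t=1)Q(t=0) = 3224.04×12 + 581.54×8 + 8521.97×12 = 38688.48 + 4652.32 + 102263.64 = 145604.44
ΣP(t=0)Q(t=0) = 2352.68×12 + 444.05×8 + 8591.80×12 = 28232.16 + 3552.4 + 103101.6 = 134886.16
L = 145604.44 / 134886.16 × 100 = 107.9462
Paasche component (current-period weights):
ΣP(t=1)Q(t=1) = 3224.04×15 + 581.54×10 + 8521.97×12 = 48360.6 + 5815.4 + 102263.64 = 156439.64
ΣP(t=0)Q(t=1) = 2352.68×15 + 444.05×10 + 8591.80×12 = 35290.2 + 4440.5 + 103101.6 = 142832.3
P = 156439.64 / 142832.3 × 100 = 109.5268
Fisher = √(L × P) = √(107.9462 × 109.5268) = 108.7336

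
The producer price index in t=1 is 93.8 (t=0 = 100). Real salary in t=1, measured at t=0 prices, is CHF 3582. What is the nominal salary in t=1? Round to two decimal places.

Nominal = Real × (Index/100) = 3582 × (93.8/100)
        = 3582 × 0.938 = 3359.9160

3359.92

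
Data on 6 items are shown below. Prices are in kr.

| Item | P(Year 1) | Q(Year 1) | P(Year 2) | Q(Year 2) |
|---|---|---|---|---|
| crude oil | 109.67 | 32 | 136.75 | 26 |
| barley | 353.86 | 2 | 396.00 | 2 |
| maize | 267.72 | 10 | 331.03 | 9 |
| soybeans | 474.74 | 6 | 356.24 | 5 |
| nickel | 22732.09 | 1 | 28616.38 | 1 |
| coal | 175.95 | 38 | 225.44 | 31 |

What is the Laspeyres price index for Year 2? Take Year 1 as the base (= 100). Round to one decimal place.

Laspeyres price index uses base-period quantities as weights.
ΣP(Year 2)·Q(Year 1) = 136.75×32 + 396.00×2 + 331.03×10 + 356.24×6 + 28616.38×1 + 225.44×38 = 4376 + 792 + 3310.3 + 2137.44 + 28616.38 + 8566.72 = 47798.84
ΣP(Year 1)·Q(Year 1) = 109.67×32 + 353.86×2 + 267.72×10 + 474.74×6 + 22732.09×1 + 175.95×38 = 3509.44 + 707.72 + 2677.2 + 2848.44 + 22732.09 + 6686.1 = 39160.99
Index = 47798.84 / 39160.99 × 100 = 122.0573

122.1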